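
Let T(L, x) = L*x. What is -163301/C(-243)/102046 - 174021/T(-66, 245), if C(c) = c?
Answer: 51403217737/4773456765 ≈ 10.769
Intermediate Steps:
-163301/C(-243)/102046 - 174021/T(-66, 245) = -163301/(-243)/102046 - 174021/((-66*245)) = -163301*(-1/243)*(1/102046) - 174021/(-16170) = (163301/243)*(1/102046) - 174021*(-1/16170) = 163301/24797178 + 58007/5390 = 51403217737/4773456765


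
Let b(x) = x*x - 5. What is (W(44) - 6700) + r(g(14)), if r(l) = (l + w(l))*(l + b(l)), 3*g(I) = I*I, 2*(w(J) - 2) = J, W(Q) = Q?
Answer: 3835996/9 ≈ 4.2622e+5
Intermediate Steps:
w(J) = 2 + J/2
g(I) = I**2/3 (g(I) = (I*I)/3 = I**2/3)
b(x) = -5 + x**2 (b(x) = x**2 - 5 = -5 + x**2)
r(l) = (2 + 3*l/2)*(-5 + l + l**2) (r(l) = (l + (2 + l/2))*(l + (-5 + l**2)) = (2 + 3*l/2)*(-5 + l + l**2))
(W(44) - 6700) + r(g(14)) = (44 - 6700) + (-10 - 11*14**2/6 + 3*((1/3)*14**2)**3/2 + 7*((1/3)*14**2)**2/2) = -6656 + (-10 - 11*196/6 + 3*((1/3)*196)**3/2 + 7*((1/3)*196)**2/2) = -6656 + (-10 - 11/2*196/3 + 3*(196/3)**3/2 + 7*(196/3)**2/2) = -6656 + (-10 - 1078/3 + (3/2)*(7529536/27) + (7/2)*(38416/9)) = -6656 + (-10 - 1078/3 + 3764768/9 + 134456/9) = -6656 + 3895900/9 = 3835996/9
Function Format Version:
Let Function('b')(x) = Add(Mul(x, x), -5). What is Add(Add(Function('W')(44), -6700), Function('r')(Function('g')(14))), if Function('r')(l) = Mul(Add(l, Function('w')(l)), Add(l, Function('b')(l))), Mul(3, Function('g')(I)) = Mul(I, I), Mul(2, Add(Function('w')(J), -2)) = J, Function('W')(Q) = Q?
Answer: Rational(3835996, 9) ≈ 4.2622e+5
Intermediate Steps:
Function('w')(J) = Add(2, Mul(Rational(1, 2), J))
Function('g')(I) = Mul(Rational(1, 3), Pow(I, 2)) (Function('g')(I) = Mul(Rational(1, 3), Mul(I, I)) = Mul(Rational(1, 3), Pow(I, 2)))
Function('b')(x) = Add(-5, Pow(x, 2)) (Function('b')(x) = Add(Pow(x, 2), -5) = Add(-5, Pow(x, 2)))
Function('r')(l) = Mul(Add(2, Mul(Rational(3, 2), l)), Add(-5, l, Pow(l, 2))) (Function('r')(l) = Mul(Add(l, Add(2, Mul(Rational(1, 2), l))), Add(l, Add(-5, Pow(l, 2)))) = Mul(Add(2, Mul(Rational(3, 2), l)), Add(-5, l, Pow(l, 2))))
Add(Add(Function('W')(44), -6700), Function('r')(Function('g')(14))) = Add(Add(44, -6700), Add(-10, Mul(Rational(-11, 2), Mul(Rational(1, 3), Pow(14, 2))), Mul(Rational(3, 2), Pow(Mul(Rational(1, 3), Pow(14, 2)), 3)), Mul(Rational(7, 2), Pow(Mul(Rational(1, 3), Pow(14, 2)), 2)))) = Add(-6656, Add(-10, Mul(Rational(-11, 2), Mul(Rational(1, 3), 196)), Mul(Rational(3, 2), Pow(Mul(Rational(1, 3), 196), 3)), Mul(Rational(7, 2), Pow(Mul(Rational(1, 3), 196), 2)))) = Add(-6656, Add(-10, Mul(Rational(-11, 2), Rational(196, 3)), Mul(Rational(3, 2), Pow(Rational(196, 3), 3)), Mul(Rational(7, 2), Pow(Rational(196, 3), 2)))) = Add(-6656, Add(-10, Rational(-1078, 3), Mul(Rational(3, 2), Rational(7529536, 27)), Mul(Rational(7, 2), Rational(38416, 9)))) = Add(-6656, Add(-10, Rational(-1078, 3), Rational(3764768, 9), Rational(134456, 9))) = Add(-6656, Rational(3895900, 9)) = Rational(3835996, 9)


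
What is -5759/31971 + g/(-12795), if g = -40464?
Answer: 406662713/136356315 ≈ 2.9824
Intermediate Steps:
-5759/31971 + g/(-12795) = -5759/31971 - 40464/(-12795) = -5759*1/31971 - 40464*(-1/12795) = -5759/31971 + 13488/4265 = 406662713/136356315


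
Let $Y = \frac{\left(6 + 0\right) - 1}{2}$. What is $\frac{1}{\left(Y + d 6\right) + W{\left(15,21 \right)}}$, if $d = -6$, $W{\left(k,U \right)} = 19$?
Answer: $- \frac{2}{29} \approx -0.068966$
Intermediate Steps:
$Y = \frac{5}{2}$ ($Y = \left(6 - 1\right) \frac{1}{2} = 5 \cdot \frac{1}{2} = \frac{5}{2} \approx 2.5$)
$\frac{1}{\left(Y + d 6\right) + W{\left(15,21 \right)}} = \frac{1}{\left(\frac{5}{2} - 36\right) + 19} = \frac{1}{- \frac{67}{2} + 19} = \frac{1}{- \frac{29}{2}} = - \frac{2}{29}$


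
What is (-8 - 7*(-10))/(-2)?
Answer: -31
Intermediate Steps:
(-8 - 7*(-10))/(-2) = -(-8 + 70)/2 = -1/2*62 = -31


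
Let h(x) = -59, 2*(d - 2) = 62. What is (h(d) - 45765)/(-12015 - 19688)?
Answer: 45824/31703 ≈ 1.4454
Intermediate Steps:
d = 33 (d = 2 + (½)*62 = 2 + 31 = 33)
(h(d) - 45765)/(-12015 - 19688) = (-59 - 45765)/(-12015 - 19688) = -45824/(-31703) = -45824*(-1/31703) = 45824/31703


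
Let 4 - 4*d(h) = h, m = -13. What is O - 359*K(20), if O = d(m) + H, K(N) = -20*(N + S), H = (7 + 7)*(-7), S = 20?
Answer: 1148425/4 ≈ 2.8711e+5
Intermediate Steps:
d(h) = 1 - h/4
H = -98 (H = 14*(-7) = -98)
K(N) = -400 - 20*N (K(N) = -20*(N + 20) = -20*(20 + N) = -400 - 20*N)
O = -375/4 (O = (1 - 1/4*(-13)) - 98 = (1 + 13/4) - 98 = 17/4 - 98 = -375/4 ≈ -93.750)
O - 359*K(20) = -375/4 - 359*(-400 - 20*20) = -375/4 - 359*(-400 - 400) = -375/4 - 359*(-800) = -375/4 + 287200 = 1148425/4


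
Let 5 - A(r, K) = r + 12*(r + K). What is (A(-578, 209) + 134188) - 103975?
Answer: 35224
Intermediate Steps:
A(r, K) = 5 - 13*r - 12*K (A(r, K) = 5 - (r + 12*(r + K)) = 5 - (r + 12*(K + r)) = 5 - (r + (12*K + 12*r)) = 5 - (12*K + 13*r) = 5 + (-13*r - 12*K) = 5 - 13*r - 12*K)
(A(-578, 209) + 134188) - 103975 = ((5 - 13*(-578) - 12*209) + 134188) - 103975 = ((5 + 7514 - 2508) + 134188) - 103975 = (5011 + 134188) - 103975 = 139199 - 103975 = 35224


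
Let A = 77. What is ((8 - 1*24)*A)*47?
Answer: -57904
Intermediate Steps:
((8 - 1*24)*A)*47 = ((8 - 1*24)*77)*47 = ((8 - 24)*77)*47 = -16*77*47 = -1232*47 = -57904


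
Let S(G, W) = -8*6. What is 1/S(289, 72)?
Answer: -1/48 ≈ -0.020833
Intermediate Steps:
S(G, W) = -48
1/S(289, 72) = 1/(-48) = -1/48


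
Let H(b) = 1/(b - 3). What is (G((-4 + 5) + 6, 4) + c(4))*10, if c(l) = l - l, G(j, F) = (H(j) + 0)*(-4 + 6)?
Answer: 5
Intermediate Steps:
H(b) = 1/(-3 + b)
G(j, F) = 2/(-3 + j) (G(j, F) = (1/(-3 + j) + 0)*(-4 + 6) = 2/(-3 + j))
c(l) = 0
(G((-4 + 5) + 6, 4) + c(4))*10 = (2/(-3 + ((-4 + 5) + 6)) + 0)*10 = (2/(-3 + (1 + 6)) + 0)*10 = (2/(-3 + 7) + 0)*10 = (2/4 + 0)*10 = (2*(¼) + 0)*10 = (½ + 0)*10 = (½)*10 = 5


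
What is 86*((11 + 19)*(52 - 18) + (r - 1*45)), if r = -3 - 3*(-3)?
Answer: 84366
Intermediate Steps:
r = 6 (r = -3 + 9 = 6)
86*((11 + 19)*(52 - 18) + (r - 1*45)) = 86*((11 + 19)*(52 - 18) + (6 - 1*45)) = 86*(30*34 + (6 - 45)) = 86*(1020 - 39) = 86*981 = 84366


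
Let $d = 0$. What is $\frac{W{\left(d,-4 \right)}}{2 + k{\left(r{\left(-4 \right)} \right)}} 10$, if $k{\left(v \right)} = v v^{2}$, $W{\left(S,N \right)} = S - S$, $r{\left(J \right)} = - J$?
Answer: $0$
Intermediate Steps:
$W{\left(S,N \right)} = 0$
$k{\left(v \right)} = v^{3}$
$\frac{W{\left(d,-4 \right)}}{2 + k{\left(r{\left(-4 \right)} \right)}} 10 = \frac{1}{2 + \left(\left(-1\right) \left(-4\right)\right)^{3}} \cdot 0 \cdot 10 = \frac{1}{2 + 4^{3}} \cdot 0 \cdot 10 = \frac{1}{2 + 64} \cdot 0 \cdot 10 = \frac{1}{66} \cdot 0 \cdot 10 = 0 \cdot 10 = 0$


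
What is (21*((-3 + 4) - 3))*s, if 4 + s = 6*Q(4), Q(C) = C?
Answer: -840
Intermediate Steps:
s = 20 (s = -4 + 6*4 = -4 + 24 = 20)
(21*((-3 + 4) - 3))*s = (21*((-3 + 4) - 3))*20 = (21*(1 - 3))*20 = (21*(-2))*20 = -42*20 = -840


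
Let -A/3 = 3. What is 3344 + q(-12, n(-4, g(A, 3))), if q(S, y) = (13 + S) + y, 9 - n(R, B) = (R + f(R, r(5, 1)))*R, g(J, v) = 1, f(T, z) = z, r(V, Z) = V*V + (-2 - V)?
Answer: 3410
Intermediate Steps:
A = -9 (A = -3*3 = -9)
r(V, Z) = -2 + V² - V (r(V, Z) = V² + (-2 - V) = -2 + V² - V)
n(R, B) = 9 - R*(18 + R) (n(R, B) = 9 - (R + (-2 + 5² - 1*5))*R = 9 - (R + (-2 + 25 - 5))*R = 9 - (R + 18)*R = 9 - (18 + R)*R = 9 - R*(18 + R))
q(S, y) = 13 + S + y
3344 + q(-12, n(-4, g(A, 3))) = 3344 + (13 - 12 + (9 - 1*(-4)² - 18*(-4))) = 3344 + (13 - 12 + (9 - 1*16 + 72)) = 3344 + (13 - 12 + (9 - 16 + 72)) = 3344 + (13 - 12 + 65) = 3344 + 66 = 3410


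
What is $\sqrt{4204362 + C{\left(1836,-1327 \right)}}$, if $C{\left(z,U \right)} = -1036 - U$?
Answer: $\sqrt{4204653} \approx 2050.5$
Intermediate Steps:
$\sqrt{4204362 + C{\left(1836,-1327 \right)}} = \sqrt{4204362 - -291} = \sqrt{4204362 + \left(-1036 + 1327\right)} = \sqrt{4204362 + 291} = \sqrt{4204653}$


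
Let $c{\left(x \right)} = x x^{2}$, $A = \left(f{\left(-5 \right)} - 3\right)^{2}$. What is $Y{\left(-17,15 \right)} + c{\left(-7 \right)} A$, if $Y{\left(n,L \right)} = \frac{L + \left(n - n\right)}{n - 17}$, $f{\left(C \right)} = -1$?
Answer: $- \frac{186607}{34} \approx -5488.4$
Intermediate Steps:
$A = 16$ ($A = \left(-1 - 3\right)^{2} = \left(-4\right)^{2} = 16$)
$c{\left(x \right)} = x^{3}$
$Y{\left(n,L \right)} = \frac{L}{-17 + n}$ ($Y{\left(n,L \right)} = \frac{L + 0}{-17 + n} = \frac{L}{-17 + n}$)
$Y{\left(-17,15 \right)} + c{\left(-7 \right)} A = \frac{15}{-17 - 17} + \left(-7\right)^{3} \cdot 16 = \frac{15}{-34} - 5488 = 15 \left(- \frac{1}{34}\right) - 5488 = - \frac{15}{34} - 5488 = - \frac{186607}{34}$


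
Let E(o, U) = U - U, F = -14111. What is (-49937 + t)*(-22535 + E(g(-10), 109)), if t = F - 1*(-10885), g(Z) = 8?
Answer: 1198028205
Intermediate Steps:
t = -3226 (t = -14111 - 1*(-10885) = -14111 + 10885 = -3226)
E(o, U) = 0
(-49937 + t)*(-22535 + E(g(-10), 109)) = (-49937 - 3226)*(-22535 + 0) = -53163*(-22535) = 1198028205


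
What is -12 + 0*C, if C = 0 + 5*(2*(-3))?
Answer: -12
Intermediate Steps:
C = -30 (C = 0 + 5*(-6) = 0 - 30 = -30)
-12 + 0*C = -12 + 0*(-30) = -12 + 0 = -12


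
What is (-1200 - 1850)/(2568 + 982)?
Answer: -61/71 ≈ -0.85915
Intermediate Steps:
(-1200 - 1850)/(2568 + 982) = -3050/3550 = -3050*1/3550 = -61/71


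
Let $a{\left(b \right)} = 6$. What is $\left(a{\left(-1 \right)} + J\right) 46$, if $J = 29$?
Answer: $1610$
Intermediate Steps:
$\left(a{\left(-1 \right)} + J\right) 46 = \left(6 + 29\right) 46 = 35 \cdot 46 = 1610$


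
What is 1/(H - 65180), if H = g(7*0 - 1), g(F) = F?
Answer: -1/65181 ≈ -1.5342e-5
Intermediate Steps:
H = -1 (H = 7*0 - 1 = 0 - 1 = -1)
1/(H - 65180) = 1/(-1 - 65180) = 1/(-65181) = -1/65181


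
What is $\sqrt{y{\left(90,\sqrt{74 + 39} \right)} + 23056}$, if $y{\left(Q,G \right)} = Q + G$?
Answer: $\sqrt{23146 + \sqrt{113}} \approx 152.17$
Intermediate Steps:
$y{\left(Q,G \right)} = G + Q$
$\sqrt{y{\left(90,\sqrt{74 + 39} \right)} + 23056} = \sqrt{\left(\sqrt{74 + 39} + 90\right) + 23056} = \sqrt{\left(\sqrt{113} + 90\right) + 23056} = \sqrt{\left(90 + \sqrt{113}\right) + 23056} = \sqrt{23146 + \sqrt{113}}$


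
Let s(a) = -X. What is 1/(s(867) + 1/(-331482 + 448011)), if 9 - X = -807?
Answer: -116529/95087663 ≈ -0.0012255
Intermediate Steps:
X = 816 (X = 9 - 1*(-807) = 9 + 807 = 816)
s(a) = -816 (s(a) = -1*816 = -816)
1/(s(867) + 1/(-331482 + 448011)) = 1/(-816 + 1/(-331482 + 448011)) = 1/(-816 + 1/116529) = 1/(-95087663/116529) = -116529/95087663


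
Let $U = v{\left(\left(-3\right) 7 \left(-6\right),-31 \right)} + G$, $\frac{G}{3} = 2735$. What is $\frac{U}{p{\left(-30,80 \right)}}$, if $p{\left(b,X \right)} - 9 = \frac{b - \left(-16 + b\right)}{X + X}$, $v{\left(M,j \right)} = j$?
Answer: $\frac{81740}{91} \approx 898.24$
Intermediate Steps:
$p{\left(b,X \right)} = 9 + \frac{8}{X}$ ($p{\left(b,X \right)} = 9 + \frac{b - \left(-16 + b\right)}{X + X} = 9 + \frac{16}{2 X} = 9 + 16 \frac{1}{2 X} = 9 + \frac{8}{X}$)
$G = 8205$ ($G = 3 \cdot 2735 = 8205$)
$U = 8174$ ($U = -31 + 8205 = 8174$)
$\frac{U}{p{\left(-30,80 \right)}} = \frac{8174}{9 + \frac{8}{80}} = \frac{8174}{9 + 8 \cdot \frac{1}{80}} = \frac{8174}{9 + \frac{1}{10}} = \frac{8174}{\frac{91}{10}} = 8174 \cdot \frac{10}{91} = \frac{81740}{91}$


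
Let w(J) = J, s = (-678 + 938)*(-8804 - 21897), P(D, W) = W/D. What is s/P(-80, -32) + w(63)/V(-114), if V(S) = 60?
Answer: -399112979/20 ≈ -1.9956e+7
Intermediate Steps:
s = -7982260 (s = 260*(-30701) = -7982260)
s/P(-80, -32) + w(63)/V(-114) = -7982260/((-32/(-80))) + 63/60 = -7982260/((-32*(-1/80))) + 63*(1/60) = -7982260/⅖ + 21/20 = -7982260*5/2 + 21/20 = -19955650 + 21/20 = -399112979/20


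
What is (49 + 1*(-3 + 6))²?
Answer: 2704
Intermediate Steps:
(49 + 1*(-3 + 6))² = (49 + 1*3)² = (49 + 3)² = 52² = 2704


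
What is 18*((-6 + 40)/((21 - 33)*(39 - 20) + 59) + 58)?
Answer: 175824/169 ≈ 1040.4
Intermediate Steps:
18*((-6 + 40)/((21 - 33)*(39 - 20) + 59) + 58) = 18*(34/(-12*19 + 59) + 58) = 18*(34/(-228 + 59) + 58) = 18*(34/(-169) + 58) = 18*(34*(-1/169) + 58) = 18*(-34/169 + 58) = 18*(9768/169) = 175824/169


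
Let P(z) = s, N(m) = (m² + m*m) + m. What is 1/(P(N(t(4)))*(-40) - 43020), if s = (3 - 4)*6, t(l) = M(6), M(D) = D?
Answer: -1/42780 ≈ -2.3375e-5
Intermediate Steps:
t(l) = 6
s = -6 (s = -1*6 = -6)
N(m) = m + 2*m² (N(m) = (m² + m²) + m = 2*m² + m = m + 2*m²)
P(z) = -6
1/(P(N(t(4)))*(-40) - 43020) = 1/(-6*(-40) - 43020) = 1/(240 - 43020) = 1/(-42780) = -1/42780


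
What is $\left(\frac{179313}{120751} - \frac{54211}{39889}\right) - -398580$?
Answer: $\frac{1919815638156416}{4816636639} \approx 3.9858 \cdot 10^{5}$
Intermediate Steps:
$\left(\frac{179313}{120751} - \frac{54211}{39889}\right) - -398580 = \left(179313 \cdot \frac{1}{120751} - \frac{54211}{39889}\right) + 398580 = \left(\frac{179313}{120751} - \frac{54211}{39889}\right) + 398580 = \frac{606583796}{4816636639} + 398580 = \frac{1919815638156416}{4816636639}$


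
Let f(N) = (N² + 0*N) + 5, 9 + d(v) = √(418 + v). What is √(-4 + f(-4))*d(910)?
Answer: √17*(-9 + 4*√83) ≈ 113.15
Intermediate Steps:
d(v) = -9 + √(418 + v)
f(N) = 5 + N² (f(N) = (N² + 0) + 5 = N² + 5 = 5 + N²)
√(-4 + f(-4))*d(910) = √(-4 + (5 + (-4)²))*(-9 + √(418 + 910)) = √(-4 + (5 + 16))*(-9 + √1328) = √(-4 + 21)*(-9 + 4*√83) = √17*(-9 + 4*√83)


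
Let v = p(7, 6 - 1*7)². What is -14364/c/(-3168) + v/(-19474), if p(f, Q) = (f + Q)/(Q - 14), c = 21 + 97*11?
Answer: 96935087/23306483200 ≈ 0.0041591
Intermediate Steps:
c = 1088 (c = 21 + 1067 = 1088)
p(f, Q) = (Q + f)/(-14 + Q)
v = 4/25 (v = (((6 - 1*7) + 7)/(-14 + (6 - 1*7)))² = (((6 - 7) + 7)/(-14 + (6 - 7)))² = ((-1 + 7)/(-14 - 1))² = (6/(-15))² = (-1/15*6)² = (-⅖)² = 4/25 ≈ 0.16000)
-14364/c/(-3168) + v/(-19474) = -14364/1088/(-3168) + (4/25)/(-19474) = -14364*1/1088*(-1/3168) + (4/25)*(-1/19474) = -3591/272*(-1/3168) - 2/243425 = 399/95744 - 2/243425 = 96935087/23306483200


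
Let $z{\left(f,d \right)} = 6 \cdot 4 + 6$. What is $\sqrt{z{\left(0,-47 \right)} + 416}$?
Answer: $\sqrt{446} \approx 21.119$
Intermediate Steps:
$z{\left(f,d \right)} = 30$ ($z{\left(f,d \right)} = 24 + 6 = 30$)
$\sqrt{z{\left(0,-47 \right)} + 416} = \sqrt{30 + 416} = \sqrt{446}$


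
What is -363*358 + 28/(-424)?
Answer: -13775131/106 ≈ -1.2995e+5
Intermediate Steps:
-363*358 + 28/(-424) = -129954 + 28*(-1/424) = -129954 - 7/106 = -13775131/106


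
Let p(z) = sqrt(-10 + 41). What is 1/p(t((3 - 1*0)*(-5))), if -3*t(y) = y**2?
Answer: sqrt(31)/31 ≈ 0.17961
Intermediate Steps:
t(y) = -y**2/3
p(z) = sqrt(31)
1/p(t((3 - 1*0)*(-5))) = 1/(sqrt(31)) = sqrt(31)/31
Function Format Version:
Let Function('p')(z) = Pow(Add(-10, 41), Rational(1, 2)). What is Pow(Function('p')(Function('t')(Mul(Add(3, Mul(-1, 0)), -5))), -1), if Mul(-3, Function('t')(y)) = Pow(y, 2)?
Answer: Mul(Rational(1, 31), Pow(31, Rational(1, 2))) ≈ 0.17961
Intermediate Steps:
Function('t')(y) = Mul(Rational(-1, 3), Pow(y, 2))
Function('p')(z) = Pow(31, Rational(1, 2))
Pow(Function('p')(Function('t')(Mul(Add(3, Mul(-1, 0)), -5))), -1) = Pow(Pow(31, Rational(1, 2)), -1) = Mul(Rational(1, 31), Pow(31, Rational(1, 2)))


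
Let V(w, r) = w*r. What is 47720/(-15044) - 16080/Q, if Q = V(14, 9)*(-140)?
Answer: -1249736/552867 ≈ -2.2605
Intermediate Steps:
V(w, r) = r*w
Q = -17640 (Q = (9*14)*(-140) = 126*(-140) = -17640)
47720/(-15044) - 16080/Q = 47720/(-15044) - 16080/(-17640) = 47720*(-1/15044) - 16080*(-1/17640) = -11930/3761 + 134/147 = -1249736/552867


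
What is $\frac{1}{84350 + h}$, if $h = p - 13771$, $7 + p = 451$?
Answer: $\frac{1}{71023} \approx 1.408 \cdot 10^{-5}$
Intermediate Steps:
$p = 444$ ($p = -7 + 451 = 444$)
$h = -13327$ ($h = 444 - 13771 = -13327$)
$\frac{1}{84350 + h} = \frac{1}{84350 - 13327} = \frac{1}{71023}$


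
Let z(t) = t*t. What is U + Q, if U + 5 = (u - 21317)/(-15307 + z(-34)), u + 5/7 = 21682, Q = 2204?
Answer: 72607931/33019 ≈ 2199.0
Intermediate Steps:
z(t) = t**2
u = 151769/7 (u = -5/7 + 21682 = 151769/7 ≈ 21681.)
U = -165945/33019 (U = -5 + (151769/7 - 21317)/(-15307 + (-34)**2) = -5 + 2550/(7*(-15307 + 1156)) = -5 + (2550/7)/(-14151) = -5 + (2550/7)*(-1/14151) = -5 - 850/33019 = -165945/33019 ≈ -5.0257)
U + Q = -165945/33019 + 2204 = 72607931/33019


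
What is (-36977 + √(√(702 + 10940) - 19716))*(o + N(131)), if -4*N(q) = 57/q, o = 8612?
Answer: -166863556487/524 + 4512631*I*√(19716 - √11642)/524 ≈ -3.1844e+8 + 1.2059e+6*I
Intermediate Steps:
N(q) = -57/(4*q)
(-36977 + √(√(702 + 10940) - 19716))*(o + N(131)) = (-36977 + √(√(702 + 10940) - 19716))*(8612 - 57/4/131) = (-36977 + √(√11642 - 19716))*(8612 - 57/4*1/131) = (-36977 + √(-19716 + √11642))*(8612 - 57/524) = (-36977 + √(-19716 + √11642))*(4512631/524) = -166863556487/524 + 4512631*√(-19716 + √11642)/524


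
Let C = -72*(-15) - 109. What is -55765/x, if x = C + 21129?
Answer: -11153/4420 ≈ -2.5233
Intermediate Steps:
C = 971 (C = 1080 - 109 = 971)
x = 22100 (x = 971 + 21129 = 22100)
-55765/x = -55765/22100 = -55765*1/22100 = -11153/4420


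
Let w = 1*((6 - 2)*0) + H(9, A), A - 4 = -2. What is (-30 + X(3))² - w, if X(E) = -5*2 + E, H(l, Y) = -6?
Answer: 1375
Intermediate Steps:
A = 2 (A = 4 - 2 = 2)
X(E) = -10 + E
w = -6 (w = 1*((6 - 2)*0) - 6 = 1*(4*0) - 6 = 1*0 - 6 = 0 - 6 = -6)
(-30 + X(3))² - w = (-30 + (-10 + 3))² - 1*(-6) = (-30 - 7)² + 6 = (-37)² + 6 = 1369 + 6 = 1375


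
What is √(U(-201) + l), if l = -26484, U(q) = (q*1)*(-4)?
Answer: 4*I*√1605 ≈ 160.25*I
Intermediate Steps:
U(q) = -4*q (U(q) = q*(-4) = -4*q)
√(U(-201) + l) = √(-4*(-201) - 26484) = √(804 - 26484) = √(-25680) = 4*I*√1605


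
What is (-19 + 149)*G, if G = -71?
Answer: -9230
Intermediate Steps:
(-19 + 149)*G = (-19 + 149)*(-71) = 130*(-71) = -9230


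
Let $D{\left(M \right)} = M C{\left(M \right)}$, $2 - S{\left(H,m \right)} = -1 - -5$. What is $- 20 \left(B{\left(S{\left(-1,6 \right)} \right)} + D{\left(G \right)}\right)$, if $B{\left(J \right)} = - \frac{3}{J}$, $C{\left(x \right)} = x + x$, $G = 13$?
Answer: $-6790$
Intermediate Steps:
$S{\left(H,m \right)} = -2$ ($S{\left(H,m \right)} = 2 - \left(-1 - -5\right) = 2 - \left(-1 + 5\right) = 2 - 4 = -2$)
$C{\left(x \right)} = 2 x$
$D{\left(M \right)} = 2 M^{2}$ ($D{\left(M \right)} = M 2 M = 2 M^{2}$)
$- 20 \left(B{\left(S{\left(-1,6 \right)} \right)} + D{\left(G \right)}\right) = - 20 \left(- \frac{3}{-2} + 2 \cdot 13^{2}\right) = - 20 \left(\left(-3\right) \left(- \frac{1}{2}\right) + 2 \cdot 169\right) = - 20 \left(\frac{3}{2} + 338\right) = \left(-20\right) \frac{679}{2} = -6790$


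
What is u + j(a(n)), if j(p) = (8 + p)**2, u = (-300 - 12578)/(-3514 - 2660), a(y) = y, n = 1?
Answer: 256486/3087 ≈ 83.086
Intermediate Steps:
u = 6439/3087 (u = -12878/(-6174) = -12878*(-1/6174) = 6439/3087 ≈ 2.0858)
u + j(a(n)) = 6439/3087 + (8 + 1)**2 = 6439/3087 + 9**2 = 6439/3087 + 81 = 256486/3087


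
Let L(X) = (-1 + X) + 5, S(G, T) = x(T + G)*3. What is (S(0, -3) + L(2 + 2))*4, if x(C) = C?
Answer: -4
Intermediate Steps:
S(G, T) = 3*G + 3*T (S(G, T) = (T + G)*3 = (G + T)*3 = 3*G + 3*T)
L(X) = 4 + X
(S(0, -3) + L(2 + 2))*4 = ((3*0 + 3*(-3)) + (4 + (2 + 2)))*4 = ((0 - 9) + (4 + 4))*4 = (-9 + 8)*4 = -1*4 = -4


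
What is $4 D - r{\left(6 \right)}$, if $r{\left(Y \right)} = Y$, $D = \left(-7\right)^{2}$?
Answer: $190$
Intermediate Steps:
$D = 49$
$4 D - r{\left(6 \right)} = 4 \cdot 49 - 6 = 196 - 6 = 190$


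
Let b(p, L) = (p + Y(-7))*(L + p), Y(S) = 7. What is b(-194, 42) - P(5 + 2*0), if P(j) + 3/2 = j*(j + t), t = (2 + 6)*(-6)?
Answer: 57281/2 ≈ 28641.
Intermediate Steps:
t = -48 (t = 8*(-6) = -48)
P(j) = -3/2 + j*(-48 + j) (P(j) = -3/2 + j*(j - 48) = -3/2 + j*(-48 + j))
b(p, L) = (7 + p)*(L + p) (b(p, L) = (p + 7)*(L + p) = (7 + p)*(L + p))
b(-194, 42) - P(5 + 2*0) = ((-194)**2 + 7*42 + 7*(-194) + 42*(-194)) - (-3/2 + (5 + 2*0)**2 - 48*(5 + 2*0)) = (37636 + 294 - 1358 - 8148) - (-3/2 + (5 + 0)**2 - 48*(5 + 0)) = 28424 - (-3/2 + 5**2 - 48*5) = 28424 - (-3/2 + 25 - 240) = 28424 - 1*(-433/2) = 28424 + 433/2 = 57281/2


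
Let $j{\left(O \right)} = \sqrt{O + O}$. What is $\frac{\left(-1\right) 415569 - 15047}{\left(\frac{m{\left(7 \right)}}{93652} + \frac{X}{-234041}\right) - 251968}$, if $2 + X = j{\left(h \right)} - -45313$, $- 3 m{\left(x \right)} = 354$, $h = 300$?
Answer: $\frac{4343828237078413572808165229136}{2541722926437400625134427366683} - \frac{2209816587176271386560 \sqrt{6}}{7625168779312201875403282100049} \approx 1.709$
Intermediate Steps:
$j{\left(O \right)} = \sqrt{2} \sqrt{O}$ ($j{\left(O \right)} = \sqrt{2 O} = \sqrt{2} \sqrt{O}$)
$m{\left(x \right)} = -118$ ($m{\left(x \right)} = \left(- \frac{1}{3}\right) 354 = -118$)
$X = 45311 + 10 \sqrt{6}$ ($X = -2 + \left(\sqrt{2} \sqrt{300} - -45313\right) = -2 + \left(\sqrt{2} \cdot 10 \sqrt{3} + 45313\right) = -2 + \left(10 \sqrt{6} + 45313\right) = -2 + \left(45313 + 10 \sqrt{6}\right) = 45311 + 10 \sqrt{6} \approx 45336.0$)
$\frac{\left(-1\right) 415569 - 15047}{\left(\frac{m{\left(7 \right)}}{93652} + \frac{X}{-234041}\right) - 251968} = \frac{\left(-1\right) 415569 - 15047}{\left(- \frac{118}{93652} + \frac{45311 + 10 \sqrt{6}}{-234041}\right) - 251968} = \frac{-415569 - 15047}{\left(\left(-118\right) \frac{1}{93652} + \left(45311 + 10 \sqrt{6}\right) \left(- \frac{1}{234041}\right)\right) - 251968} = - \frac{430616}{\left(- \frac{59}{46826} - \left(\frac{45311}{234041} + \frac{10 \sqrt{6}}{234041}\right)\right) - 251968} = - \frac{430616}{\left(- \frac{2135541305}{10959203866} - \frac{10 \sqrt{6}}{234041}\right) - 251968} = - \frac{430616}{- \frac{2761370815249593}{10959203866} - \frac{10 \sqrt{6}}{234041}}$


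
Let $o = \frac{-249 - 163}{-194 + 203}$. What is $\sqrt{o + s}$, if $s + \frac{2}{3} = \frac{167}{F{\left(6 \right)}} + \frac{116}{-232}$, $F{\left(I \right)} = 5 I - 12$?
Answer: $\frac{i \sqrt{339}}{3} \approx 6.1373 i$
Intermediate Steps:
$F{\left(I \right)} = -12 + 5 I$
$s = \frac{73}{9}$ ($s = - \frac{2}{3} + \left(\frac{167}{-12 + 5 \cdot 6} + \frac{116}{-232}\right) = - \frac{2}{3} + \left(\frac{167}{-12 + 30} + 116 \left(- \frac{1}{232}\right)\right) = - \frac{2}{3} - \left(\frac{1}{2} - \frac{167}{18}\right) = - \frac{2}{3} + \left(167 \cdot \frac{1}{18} - \frac{1}{2}\right) = - \frac{2}{3} + \left(\frac{167}{18} - \frac{1}{2}\right) = - \frac{2}{3} + \frac{79}{9} = \frac{73}{9} \approx 8.1111$)
$o = - \frac{412}{9} \approx -45.778$
$\sqrt{o + s} = \sqrt{- \frac{412}{9} + \frac{73}{9}} = \sqrt{- \frac{113}{3}} = \frac{i \sqrt{339}}{3}$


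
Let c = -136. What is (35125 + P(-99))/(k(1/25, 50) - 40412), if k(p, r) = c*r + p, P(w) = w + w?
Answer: -873175/1180299 ≈ -0.73979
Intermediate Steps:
P(w) = 2*w
k(p, r) = p - 136*r (k(p, r) = -136*r + p = p - 136*r)
(35125 + P(-99))/(k(1/25, 50) - 40412) = (35125 + 2*(-99))/((1/25 - 136*50) - 40412) = (35125 - 198)/((1/25 - 6800) - 40412) = 34927/(-169999/25 - 40412) = 34927/(-1180299/25) = 34927*(-25/1180299) = -873175/1180299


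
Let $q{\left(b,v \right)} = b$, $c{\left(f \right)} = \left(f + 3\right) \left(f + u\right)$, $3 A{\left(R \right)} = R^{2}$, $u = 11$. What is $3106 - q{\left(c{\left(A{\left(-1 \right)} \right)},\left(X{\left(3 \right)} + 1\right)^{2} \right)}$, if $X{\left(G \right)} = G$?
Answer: $\frac{27614}{9} \approx 3068.2$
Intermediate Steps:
$A{\left(R \right)} = \frac{R^{2}}{3}$
$c{\left(f \right)} = \left(3 + f\right) \left(11 + f\right)$ ($c{\left(f \right)} = \left(f + 3\right) \left(f + 11\right) = \left(3 + f\right) \left(11 + f\right)$)
$3106 - q{\left(c{\left(A{\left(-1 \right)} \right)},\left(X{\left(3 \right)} + 1\right)^{2} \right)} = 3106 - \left(33 + \left(\frac{\left(-1\right)^{2}}{3}\right)^{2} + 14 \frac{\left(-1\right)^{2}}{3}\right) = 3106 - \left(33 + \left(\frac{1}{3} \cdot 1\right)^{2} + 14 \cdot \frac{1}{3} \cdot 1\right) = 3106 - \left(33 + \left(\frac{1}{3}\right)^{2} + 14 \cdot \frac{1}{3}\right) = 3106 - \left(33 + \frac{1}{9} + \frac{14}{3}\right) = 3106 - \frac{340}{9} = \frac{27614}{9}$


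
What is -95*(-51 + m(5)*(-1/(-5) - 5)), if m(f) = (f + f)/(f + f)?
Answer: 5301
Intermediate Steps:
m(f) = 1 (m(f) = (2*f)/((2*f)) = (2*f)*(1/(2*f)) = 1)
-95*(-51 + m(5)*(-1/(-5) - 5)) = -95*(-51 + 1*(-1/(-5) - 5)) = -95*(-51 + 1*(-1*(-⅕) - 5)) = -95*(-51 + 1*(⅕ - 5)) = -95*(-51 + 1*(-24/5)) = -95*(-51 - 24/5) = -95*(-279/5) = 5301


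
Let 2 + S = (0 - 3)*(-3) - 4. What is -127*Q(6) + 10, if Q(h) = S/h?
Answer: -107/2 ≈ -53.500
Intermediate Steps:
S = 3 (S = -2 + ((0 - 3)*(-3) - 4) = -2 + (-3*(-3) - 4) = -2 + (9 - 4) = -2 + 5 = 3)
Q(h) = 3/h
-127*Q(6) + 10 = -381/6 + 10 = -127*1/2 + 10 = -127/2 + 10 = -107/2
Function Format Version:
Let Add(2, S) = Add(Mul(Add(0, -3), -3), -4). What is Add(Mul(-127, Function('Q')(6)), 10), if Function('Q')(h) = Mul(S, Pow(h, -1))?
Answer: Rational(-107, 2) ≈ -53.500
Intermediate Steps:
S = 3 (S = Add(-2, Add(Mul(Add(0, -3), -3), -4)) = Add(-2, Add(Mul(-3, -3), -4)) = Add(-2, Add(9, -4)) = Add(-2, 5) = 3)
Function('Q')(h) = Mul(3, Pow(h, -1))
Add(Mul(-127, Function('Q')(6)), 10) = Add(Mul(-127, Mul(3, Pow(6, -1))), 10) = Add(Mul(-127, Mul(3, Rational(1, 6))), 10) = Add(Mul(-127, Rational(1, 2)), 10) = Add(Rational(-127, 2), 10) = Rational(-107, 2)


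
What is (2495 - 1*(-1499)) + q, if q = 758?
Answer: 4752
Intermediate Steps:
(2495 - 1*(-1499)) + q = (2495 - 1*(-1499)) + 758 = (2495 + 1499) + 758 = 3994 + 758 = 4752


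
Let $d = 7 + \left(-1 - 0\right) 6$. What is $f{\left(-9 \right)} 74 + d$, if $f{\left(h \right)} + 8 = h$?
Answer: $-1257$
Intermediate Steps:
$d = 1$ ($d = 7 + \left(-1 + 0\right) 6 = 7 - 6 = 1$)
$f{\left(h \right)} = -8 + h$
$f{\left(-9 \right)} 74 + d = \left(-8 - 9\right) 74 + 1 = \left(-17\right) 74 + 1 = -1258 + 1 = -1257$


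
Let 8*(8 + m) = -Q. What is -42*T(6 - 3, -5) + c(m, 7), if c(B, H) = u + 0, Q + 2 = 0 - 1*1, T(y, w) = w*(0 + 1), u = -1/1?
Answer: 209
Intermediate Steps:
u = -1 (u = -1*1 = -1)
T(y, w) = w (T(y, w) = w*1 = w)
Q = -3 (Q = -2 + (0 - 1*1) = -2 + (0 - 1) = -2 - 1 = -3)
m = -61/8 (m = -8 + (-1*(-3))/8 = -8 + (⅛)*3 = -8 + 3/8 = -61/8 ≈ -7.6250)
c(B, H) = -1 (c(B, H) = -1 + 0 = -1)
-42*T(6 - 3, -5) + c(m, 7) = -42*(-5) - 1 = 210 - 1 = 209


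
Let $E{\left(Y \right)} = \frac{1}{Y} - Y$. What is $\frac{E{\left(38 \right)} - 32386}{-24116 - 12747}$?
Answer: $\frac{1232111}{1400794} \approx 0.87958$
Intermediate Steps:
$\frac{E{\left(38 \right)} - 32386}{-24116 - 12747} = \frac{\left(\frac{1}{38} - 38\right) - 32386}{-24116 - 12747} = \frac{\left(\frac{1}{38} - 38\right) - 32386}{-36863} = \left(- \frac{1443}{38} - 32386\right) \left(- \frac{1}{36863}\right) = \left(- \frac{1232111}{38}\right) \left(- \frac{1}{36863}\right) = \frac{1232111}{1400794}$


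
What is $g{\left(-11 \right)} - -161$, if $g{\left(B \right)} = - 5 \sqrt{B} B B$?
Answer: $161 - 605 i \sqrt{11} \approx 161.0 - 2006.6 i$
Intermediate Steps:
$g{\left(B \right)} = - 5 B^{\frac{5}{2}}$ ($g{\left(B \right)} = - 5 B^{\frac{3}{2}} B = - 5 B^{\frac{5}{2}}$)
$g{\left(-11 \right)} - -161 = - 5 \left(-11\right)^{\frac{5}{2}} - -161 = - 5 \cdot 121 i \sqrt{11} + 161 = - 605 i \sqrt{11} + 161 = 161 - 605 i \sqrt{11}$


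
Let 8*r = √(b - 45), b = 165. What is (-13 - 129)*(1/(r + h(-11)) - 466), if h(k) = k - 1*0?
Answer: 63074412/953 + 284*√30/953 ≈ 66187.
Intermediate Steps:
h(k) = k (h(k) = k + 0 = k)
r = √30/4 (r = √(165 - 45)/8 = √120/8 = (2*√30)/8 = √30/4 ≈ 1.3693)
(-13 - 129)*(1/(r + h(-11)) - 466) = (-13 - 129)*(1/(√30/4 - 11) - 466) = -142*(1/(-11 + √30/4) - 466) = -142*(-466 + 1/(-11 + √30/4)) = 66172 - 142/(-11 + √30/4)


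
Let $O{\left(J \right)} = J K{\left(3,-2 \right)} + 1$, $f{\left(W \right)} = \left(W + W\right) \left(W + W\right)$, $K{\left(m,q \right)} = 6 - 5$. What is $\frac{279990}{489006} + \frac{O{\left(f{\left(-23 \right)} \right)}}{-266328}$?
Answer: $\frac{4085219501}{7235332776} \approx 0.56462$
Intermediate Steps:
$K{\left(m,q \right)} = 1$
$f{\left(W \right)} = 4 W^{2}$ ($f{\left(W \right)} = 2 W 2 W = 4 W^{2}$)
$O{\left(J \right)} = 1 + J$ ($O{\left(J \right)} = J 1 + 1 = J + 1 = 1 + J$)
$\frac{279990}{489006} + \frac{O{\left(f{\left(-23 \right)} \right)}}{-266328} = \frac{279990}{489006} + \frac{1 + 4 \left(-23\right)^{2}}{-266328} = 279990 \cdot \frac{1}{489006} + \left(1 + 4 \cdot 529\right) \left(- \frac{1}{266328}\right) = \frac{15555}{27167} + \left(1 + 2116\right) \left(- \frac{1}{266328}\right) = \frac{15555}{27167} + 2117 \left(- \frac{1}{266328}\right) = \frac{15555}{27167} - \frac{2117}{266328} = \frac{4085219501}{7235332776}$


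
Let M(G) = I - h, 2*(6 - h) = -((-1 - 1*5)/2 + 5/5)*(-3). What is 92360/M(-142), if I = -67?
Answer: -23090/19 ≈ -1215.3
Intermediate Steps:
h = 9 (h = 6 - (-((-1 - 1*5)/2 + 5/5))*(-3)/2 = 6 - (-((-1 - 5)*(1/2) + 5*(1/5)))*(-3)/2 = 6 - (-(-6*1/2 + 1))*(-3)/2 = 6 - (-(-3 + 1))*(-3)/2 = 6 - (-1*(-2))*(-3)/2 = 6 - (-3) = 6 - 1/2*(-6) = 6 + 3 = 9)
M(G) = -76 (M(G) = -67 - 1*9 = -67 - 9 = -76)
92360/M(-142) = 92360/(-76) = 92360*(-1/76) = -23090/19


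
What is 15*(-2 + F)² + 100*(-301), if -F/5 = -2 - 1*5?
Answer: -13765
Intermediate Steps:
F = 35 (F = -5*(-2 - 1*5) = -5*(-2 - 5) = -5*(-7) = 35)
15*(-2 + F)² + 100*(-301) = 15*(-2 + 35)² + 100*(-301) = 15*33² - 30100 = 15*1089 - 30100 = 16335 - 30100 = -13765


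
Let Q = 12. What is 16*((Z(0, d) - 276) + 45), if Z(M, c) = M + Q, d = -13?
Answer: -3504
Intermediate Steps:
Z(M, c) = 12 + M (Z(M, c) = M + 12 = 12 + M)
16*((Z(0, d) - 276) + 45) = 16*(((12 + 0) - 276) + 45) = 16*((12 - 276) + 45) = 16*(-264 + 45) = 16*(-219) = -3504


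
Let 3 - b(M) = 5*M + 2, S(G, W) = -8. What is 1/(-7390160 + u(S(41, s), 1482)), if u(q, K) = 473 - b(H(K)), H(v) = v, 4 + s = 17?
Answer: -1/7382278 ≈ -1.3546e-7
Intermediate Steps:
s = 13 (s = -4 + 17 = 13)
b(M) = 1 - 5*M (b(M) = 3 - (5*M + 2) = 3 - (2 + 5*M) = 3 + (-2 - 5*M) = 1 - 5*M)
u(q, K) = 472 + 5*K (u(q, K) = 473 - (1 - 5*K) = 473 + (-1 + 5*K) = 472 + 5*K)
1/(-7390160 + u(S(41, s), 1482)) = 1/(-7390160 + (472 + 5*1482)) = 1/(-7390160 + (472 + 7410)) = 1/(-7390160 + 7882) = 1/(-7382278) = -1/7382278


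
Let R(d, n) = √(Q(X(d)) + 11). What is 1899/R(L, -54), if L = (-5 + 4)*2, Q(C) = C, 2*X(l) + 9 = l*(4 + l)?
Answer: 633*√2 ≈ 895.20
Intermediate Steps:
X(l) = -9/2 + l*(4 + l)/2 (X(l) = -9/2 + (l*(4 + l))/2 = -9/2 + l*(4 + l)/2)
L = -2 (L = -1*2 = -2)
R(d, n) = √(13/2 + d²/2 + 2*d) (R(d, n) = √((-9/2 + d²/2 + 2*d) + 11) = √(13/2 + d²/2 + 2*d))
1899/R(L, -54) = 1899/((√(26 + 2*(-2)² + 8*(-2))/2)) = 1899/((√(26 + 2*4 - 16)/2)) = 1899/((√(26 + 8 - 16)/2)) = 1899/((√18/2)) = 1899/(((3*√2)/2)) = 1899/((3*√2/2)) = 1899*(√2/3) = 633*√2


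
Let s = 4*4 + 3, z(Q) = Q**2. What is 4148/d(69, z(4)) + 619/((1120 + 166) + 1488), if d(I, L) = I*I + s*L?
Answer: 14641787/14050310 ≈ 1.0421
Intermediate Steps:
s = 19 (s = 16 + 3 = 19)
d(I, L) = I**2 + 19*L (d(I, L) = I*I + 19*L = I**2 + 19*L)
4148/d(69, z(4)) + 619/((1120 + 166) + 1488) = 4148/(69**2 + 19*4**2) + 619/((1120 + 166) + 1488) = 4148/(4761 + 19*16) + 619/(1286 + 1488) = 4148/(4761 + 304) + 619/2774 = 4148/5065 + 619*(1/2774) = 4148*(1/5065) + 619/2774 = 4148/5065 + 619/2774 = 14641787/14050310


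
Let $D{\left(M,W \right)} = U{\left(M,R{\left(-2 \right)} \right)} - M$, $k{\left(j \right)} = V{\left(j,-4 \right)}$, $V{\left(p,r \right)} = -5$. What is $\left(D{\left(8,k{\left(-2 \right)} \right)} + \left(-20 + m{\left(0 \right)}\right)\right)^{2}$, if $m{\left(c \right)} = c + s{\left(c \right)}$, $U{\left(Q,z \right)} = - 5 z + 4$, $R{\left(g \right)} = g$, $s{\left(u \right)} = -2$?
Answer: $256$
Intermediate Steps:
$k{\left(j \right)} = -5$
$U{\left(Q,z \right)} = 4 - 5 z$
$m{\left(c \right)} = -2 + c$ ($m{\left(c \right)} = c - 2 = -2 + c$)
$D{\left(M,W \right)} = 14 - M$ ($D{\left(M,W \right)} = \left(4 - -10\right) - M = \left(4 + 10\right) - M = 14 - M$)
$\left(D{\left(8,k{\left(-2 \right)} \right)} + \left(-20 + m{\left(0 \right)}\right)\right)^{2} = \left(\left(14 - 8\right) + \left(-20 + \left(-2 + 0\right)\right)\right)^{2} = \left(\left(14 - 8\right) - 22\right)^{2} = \left(6 - 22\right)^{2} = \left(-16\right)^{2} = 256$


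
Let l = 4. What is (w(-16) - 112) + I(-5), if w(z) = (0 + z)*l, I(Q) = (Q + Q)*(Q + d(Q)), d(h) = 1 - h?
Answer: -186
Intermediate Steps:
I(Q) = 2*Q (I(Q) = (Q + Q)*(Q + (1 - Q)) = (2*Q)*1 = 2*Q)
w(z) = 4*z (w(z) = (0 + z)*4 = z*4 = 4*z)
(w(-16) - 112) + I(-5) = (4*(-16) - 112) + 2*(-5) = (-64 - 112) - 10 = -176 - 10 = -186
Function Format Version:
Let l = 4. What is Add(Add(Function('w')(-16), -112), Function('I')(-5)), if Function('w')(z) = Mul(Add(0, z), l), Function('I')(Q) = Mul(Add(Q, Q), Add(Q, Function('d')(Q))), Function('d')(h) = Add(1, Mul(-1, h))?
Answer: -186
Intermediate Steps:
Function('I')(Q) = Mul(2, Q) (Function('I')(Q) = Mul(Add(Q, Q), Add(Q, Add(1, Mul(-1, Q)))) = Mul(Mul(2, Q), 1) = Mul(2, Q))
Function('w')(z) = Mul(4, z) (Function('w')(z) = Mul(Add(0, z), 4) = Mul(z, 4) = Mul(4, z))
Add(Add(Function('w')(-16), -112), Function('I')(-5)) = Add(Add(Mul(4, -16), -112), Mul(2, -5)) = Add(Add(-64, -112), -10) = Add(-176, -10) = -186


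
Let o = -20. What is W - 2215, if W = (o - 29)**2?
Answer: 186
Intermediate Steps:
W = 2401 (W = (-20 - 29)**2 = (-49)**2 = 2401)
W - 2215 = 2401 - 2215 = 186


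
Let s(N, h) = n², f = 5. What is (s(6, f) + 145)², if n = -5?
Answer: 28900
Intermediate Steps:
s(N, h) = 25 (s(N, h) = (-5)² = 25)
(s(6, f) + 145)² = (25 + 145)² = 170² = 28900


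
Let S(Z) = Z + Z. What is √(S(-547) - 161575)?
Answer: I*√162669 ≈ 403.32*I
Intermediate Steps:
S(Z) = 2*Z
√(S(-547) - 161575) = √(2*(-547) - 161575) = √(-1094 - 161575) = √(-162669) = I*√162669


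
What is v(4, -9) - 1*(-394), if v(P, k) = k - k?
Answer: 394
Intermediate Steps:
v(P, k) = 0
v(4, -9) - 1*(-394) = 0 - 1*(-394) = 0 + 394 = 394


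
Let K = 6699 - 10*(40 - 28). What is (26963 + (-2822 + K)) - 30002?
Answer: 718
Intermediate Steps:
K = 6579 (K = 6699 - 10*12 = 6699 - 1*120 = 6699 - 120 = 6579)
(26963 + (-2822 + K)) - 30002 = (26963 + (-2822 + 6579)) - 30002 = (26963 + 3757) - 30002 = 30720 - 30002 = 718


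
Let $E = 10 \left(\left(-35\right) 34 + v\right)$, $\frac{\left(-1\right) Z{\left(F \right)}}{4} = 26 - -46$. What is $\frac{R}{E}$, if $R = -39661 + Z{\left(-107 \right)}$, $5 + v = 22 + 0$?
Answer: $\frac{39949}{11730} \approx 3.4057$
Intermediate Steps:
$v = 17$ ($v = -5 + \left(22 + 0\right) = -5 + 22 = 17$)
$Z{\left(F \right)} = -288$ ($Z{\left(F \right)} = - 4 \left(26 - -46\right) = - 4 \left(26 + 46\right) = \left(-4\right) 72 = -288$)
$R = -39949$ ($R = -39661 - 288 = -39949$)
$E = -11730$ ($E = 10 \left(\left(-35\right) 34 + 17\right) = 10 \left(-1190 + 17\right) = 10 \left(-1173\right) = -11730$)
$\frac{R}{E} = - \frac{39949}{-11730} = \left(-39949\right) \left(- \frac{1}{11730}\right) = \frac{39949}{11730}$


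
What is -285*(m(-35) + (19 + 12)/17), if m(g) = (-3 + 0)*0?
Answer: -8835/17 ≈ -519.71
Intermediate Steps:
m(g) = 0 (m(g) = -3*0 = 0)
-285*(m(-35) + (19 + 12)/17) = -285*(0 + (19 + 12)/17) = -285*(0 + (1/17)*31) = -285*(0 + 31/17) = -285*31/17 = -8835/17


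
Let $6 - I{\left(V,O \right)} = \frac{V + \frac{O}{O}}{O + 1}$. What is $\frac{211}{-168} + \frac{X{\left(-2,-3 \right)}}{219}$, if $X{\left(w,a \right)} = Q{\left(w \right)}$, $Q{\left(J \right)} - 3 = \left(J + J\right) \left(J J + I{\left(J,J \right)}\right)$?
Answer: $- \frac{17251}{12264} \approx -1.4066$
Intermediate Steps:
$I{\left(V,O \right)} = 6 - \frac{1 + V}{1 + O}$ ($I{\left(V,O \right)} = 6 - \frac{V + \frac{O}{O}}{O + 1} = 6 - \frac{V + 1}{1 + O} = 6 - \frac{1 + V}{1 + O}$)
$Q{\left(J \right)} = 3 + 2 J \left(J^{2} + \frac{5 + 5 J}{1 + J}\right)$ ($Q{\left(J \right)} = 3 + \left(J + J\right) \left(J J + \frac{5 - J + 6 J}{1 + J}\right) = 3 + 2 J \left(J^{2} + \frac{5 + 5 J}{1 + J}\right)$)
$X{\left(w,a \right)} = 3 + 2 w^{3} + 10 w$
$\frac{211}{-168} + \frac{X{\left(-2,-3 \right)}}{219} = \frac{211}{-168} + \frac{3 + 2 \left(-2\right)^{3} + 10 \left(-2\right)}{219} = 211 \left(- \frac{1}{168}\right) + \left(3 + 2 \left(-8\right) - 20\right) \frac{1}{219} = - \frac{211}{168} + \left(3 - 16 - 20\right) \frac{1}{219} = - \frac{211}{168} - \frac{11}{73} = - \frac{17251}{12264}$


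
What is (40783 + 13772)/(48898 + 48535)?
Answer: 54555/97433 ≈ 0.55992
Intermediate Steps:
(40783 + 13772)/(48898 + 48535) = 54555/97433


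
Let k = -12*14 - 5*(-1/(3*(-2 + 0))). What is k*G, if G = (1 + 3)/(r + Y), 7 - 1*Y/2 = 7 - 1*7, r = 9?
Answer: -2026/69 ≈ -29.362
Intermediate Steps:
Y = 14 (Y = 14 - 2*(7 - 1*7) = 14 - 2*(7 - 7) = 14 - 2*0 = 14 + 0 = 14)
k = -1013/6 (k = -168 - 5/((-3*(-2))) = -168 - 5/6 = -168 - 5*⅙ = -168 - ⅚ = -1013/6 ≈ -168.83)
G = 4/23 (G = (1 + 3)/(9 + 14) = 4/23 ≈ 0.17391)
k*G = -1013/6*4/23 = -2026/69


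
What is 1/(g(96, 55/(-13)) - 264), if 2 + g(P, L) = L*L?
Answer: -169/41929 ≈ -0.0040306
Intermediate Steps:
g(P, L) = -2 + L**2 (g(P, L) = -2 + L*L = -2 + L**2)
1/(g(96, 55/(-13)) - 264) = 1/((-2 + (55/(-13))**2) - 264) = 1/((-2 + (55*(-1/13))**2) - 264) = 1/((-2 + (-55/13)**2) - 264) = 1/((-2 + 3025/169) - 264) = 1/(2687/169 - 264) = 1/(-41929/169) = -169/41929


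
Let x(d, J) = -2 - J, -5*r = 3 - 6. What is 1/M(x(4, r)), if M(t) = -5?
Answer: -⅕ ≈ -0.20000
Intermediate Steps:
r = ⅗ (r = -(3 - 6)/5 = -⅕*(-3) = ⅗ ≈ 0.60000)
1/M(x(4, r)) = 1/(-5) = -⅕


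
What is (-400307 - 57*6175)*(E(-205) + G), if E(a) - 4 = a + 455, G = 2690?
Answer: -2214718208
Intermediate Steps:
E(a) = 459 + a (E(a) = 4 + (a + 455) = 4 + (455 + a) = 459 + a)
(-400307 - 57*6175)*(E(-205) + G) = (-400307 - 57*6175)*((459 - 205) + 2690) = (-400307 - 351975)*(254 + 2690) = -752282*2944 = -2214718208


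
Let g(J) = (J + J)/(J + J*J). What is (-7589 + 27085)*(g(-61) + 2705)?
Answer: 791040452/15 ≈ 5.2736e+7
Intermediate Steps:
g(J) = 2*J/(J + J**2) (g(J) = (2*J)/(J + J**2) = 2*J/(J + J**2))
(-7589 + 27085)*(g(-61) + 2705) = (-7589 + 27085)*(2/(1 - 61) + 2705) = 19496*(2/(-60) + 2705) = 19496*(2*(-1/60) + 2705) = 19496*(-1/30 + 2705) = 19496*(81149/30) = 791040452/15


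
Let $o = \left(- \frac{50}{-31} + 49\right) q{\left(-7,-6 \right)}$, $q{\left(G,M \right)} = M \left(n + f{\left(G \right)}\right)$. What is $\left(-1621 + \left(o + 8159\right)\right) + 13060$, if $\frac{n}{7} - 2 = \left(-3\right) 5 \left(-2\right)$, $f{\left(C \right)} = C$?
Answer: $-46300$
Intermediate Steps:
$n = 224$ ($n = 14 + 7 \left(-3\right) 5 \left(-2\right) = 14 + 7 \left(\left(-15\right) \left(-2\right)\right) = 14 + 7 \cdot 30 = 14 + 210 = 224$)
$q{\left(G,M \right)} = M \left(224 + G\right)$
$o = -65898$ ($o = \left(- \frac{50}{-31} + 49\right) \left(- 6 \left(224 - 7\right)\right) = \left(\left(-50\right) \left(- \frac{1}{31}\right) + 49\right) \left(\left(-6\right) 217\right) = \left(\frac{50}{31} + 49\right) \left(-1302\right) = \frac{1569}{31} \left(-1302\right) = -65898$)
$\left(-1621 + \left(o + 8159\right)\right) + 13060 = \left(-1621 + \left(-65898 + 8159\right)\right) + 13060 = \left(-1621 - 57739\right) + 13060 = -59360 + 13060 = -46300$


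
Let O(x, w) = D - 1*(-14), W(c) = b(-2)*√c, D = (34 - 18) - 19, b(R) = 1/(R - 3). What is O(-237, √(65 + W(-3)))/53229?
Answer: 1/4839 ≈ 0.00020665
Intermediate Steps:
b(R) = 1/(-3 + R)
D = -3 (D = 16 - 19 = -3)
W(c) = -√c/5 (W(c) = √c/(-3 - 2) = √c/(-5) = -√c/5)
O(x, w) = 11 (O(x, w) = -3 - 1*(-14) = -3 + 14 = 11)
O(-237, √(65 + W(-3)))/53229 = 11/53229 = 11*(1/53229) = 1/4839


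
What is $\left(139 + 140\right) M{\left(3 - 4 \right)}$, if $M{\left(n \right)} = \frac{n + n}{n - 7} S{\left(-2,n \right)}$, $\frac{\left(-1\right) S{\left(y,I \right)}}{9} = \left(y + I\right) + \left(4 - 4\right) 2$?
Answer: $\frac{7533}{4} \approx 1883.3$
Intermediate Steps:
$S{\left(y,I \right)} = - 9 I - 9 y$ ($S{\left(y,I \right)} = - 9 \left(\left(y + I\right) + \left(4 - 4\right) 2\right) = - 9 \left(\left(I + y\right) + 0 \cdot 2\right) = - 9 \left(\left(I + y\right) + 0\right) = - 9 \left(I + y\right) = - 9 I - 9 y$)
$M{\left(n \right)} = \frac{2 n \left(18 - 9 n\right)}{-7 + n}$ ($M{\left(n \right)} = \frac{n + n}{n - 7} \left(- 9 n - -18\right) = \frac{2 n}{-7 + n} \left(- 9 n + 18\right) = \frac{2 n}{-7 + n} \left(18 - 9 n\right) = \frac{2 n \left(18 - 9 n\right)}{-7 + n}$)
$\left(139 + 140\right) M{\left(3 - 4 \right)} = \left(139 + 140\right) \frac{18 \left(3 - 4\right) \left(2 - \left(3 - 4\right)\right)}{-7 + \left(3 - 4\right)} = 279 \frac{18 \left(3 - 4\right) \left(2 - \left(3 - 4\right)\right)}{-7 + \left(3 - 4\right)} = 279 \cdot 18 \left(-1\right) \frac{1}{-7 - 1} \left(2 - -1\right) = 279 \cdot 18 \left(-1\right) \frac{1}{-8} \left(2 + 1\right) = 279 \cdot 18 \left(-1\right) \left(- \frac{1}{8}\right) 3 = 279 \cdot \frac{27}{4} = \frac{7533}{4}$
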